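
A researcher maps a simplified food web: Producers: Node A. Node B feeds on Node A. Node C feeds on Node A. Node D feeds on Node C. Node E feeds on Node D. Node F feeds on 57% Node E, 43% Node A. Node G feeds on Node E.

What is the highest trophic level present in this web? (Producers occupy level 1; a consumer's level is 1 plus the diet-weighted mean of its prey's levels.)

5

Node B: 1 + 1 = 2
Node C: 1 + 1 = 2
Node D: 1 + 2 = 3
Node E: 1 + 3 = 4
Node F: 1 + (0.57×4 + 0.43×1) = 3.71
Node G: 1 + 4 = 5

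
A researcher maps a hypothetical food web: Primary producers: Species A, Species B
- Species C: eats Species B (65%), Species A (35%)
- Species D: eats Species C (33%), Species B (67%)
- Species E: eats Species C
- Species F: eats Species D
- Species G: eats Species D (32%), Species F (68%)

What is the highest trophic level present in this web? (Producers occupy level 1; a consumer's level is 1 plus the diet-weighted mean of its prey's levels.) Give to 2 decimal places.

Species C: 1 + (0.65×1 + 0.35×1) = 2
Species D: 1 + (0.33×2 + 0.67×1) = 2.33
Species E: 1 + 2 = 3
Species F: 1 + 2.33 = 3.33
Species G: 1 + (0.32×2.33 + 0.68×3.33) = 4.01

4.01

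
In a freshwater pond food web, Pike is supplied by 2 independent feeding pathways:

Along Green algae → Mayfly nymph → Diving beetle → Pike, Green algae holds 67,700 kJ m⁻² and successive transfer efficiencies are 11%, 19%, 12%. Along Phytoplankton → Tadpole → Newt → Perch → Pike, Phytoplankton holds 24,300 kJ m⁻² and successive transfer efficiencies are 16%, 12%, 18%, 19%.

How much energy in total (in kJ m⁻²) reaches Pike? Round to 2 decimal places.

185.75 kJ m⁻²

Via Green algae: 67700 × 0.11 × 0.19 × 0.12 = 169.7916 kJ m⁻²
Via Phytoplankton: 24300 × 0.16 × 0.12 × 0.18 × 0.19 = 15.956352 kJ m⁻²
Total at Pike: 169.7916 + 15.956352 = 185.747952 kJ m⁻²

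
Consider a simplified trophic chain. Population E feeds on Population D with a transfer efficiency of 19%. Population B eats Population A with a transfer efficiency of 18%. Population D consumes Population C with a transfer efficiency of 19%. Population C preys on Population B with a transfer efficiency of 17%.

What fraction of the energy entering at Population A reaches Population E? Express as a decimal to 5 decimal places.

Product of link efficiencies: 0.18 × 0.17 × 0.19 × 0.19 = 0.00110466

0.00110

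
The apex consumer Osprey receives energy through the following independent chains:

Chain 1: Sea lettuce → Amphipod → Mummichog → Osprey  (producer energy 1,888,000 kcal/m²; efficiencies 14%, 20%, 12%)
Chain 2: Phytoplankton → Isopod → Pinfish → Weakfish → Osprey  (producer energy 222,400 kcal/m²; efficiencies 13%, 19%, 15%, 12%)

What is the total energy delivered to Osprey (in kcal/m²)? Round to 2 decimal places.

6442.56 kcal/m²

Chain 1: 1888000 × 0.14 × 0.2 × 0.12 = 6343.68 kcal/m²
Chain 2: 222400 × 0.13 × 0.19 × 0.15 × 0.12 = 98.87904 kcal/m²
Total at Osprey: 6343.68 + 98.87904 = 6442.55904 kcal/m²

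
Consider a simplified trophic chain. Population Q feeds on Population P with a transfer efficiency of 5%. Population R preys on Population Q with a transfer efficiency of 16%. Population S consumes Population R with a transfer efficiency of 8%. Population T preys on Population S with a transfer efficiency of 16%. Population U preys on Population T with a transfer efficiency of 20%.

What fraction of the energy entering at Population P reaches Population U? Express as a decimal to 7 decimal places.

0.0000205

Product of link efficiencies: 0.05 × 0.16 × 0.08 × 0.16 × 0.2 = 0.00002048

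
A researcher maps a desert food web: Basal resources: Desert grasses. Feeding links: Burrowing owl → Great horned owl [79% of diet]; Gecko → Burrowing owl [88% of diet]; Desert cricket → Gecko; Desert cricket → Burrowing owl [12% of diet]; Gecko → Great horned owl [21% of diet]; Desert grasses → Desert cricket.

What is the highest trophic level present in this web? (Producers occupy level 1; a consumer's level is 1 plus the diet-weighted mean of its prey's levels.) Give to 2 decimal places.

4.70

Desert cricket: 1 + 1 = 2
Gecko: 1 + 2 = 3
Burrowing owl: 1 + (0.12×2 + 0.88×3) = 3.88
Great horned owl: 1 + (0.79×3.88 + 0.21×3) = 4.6952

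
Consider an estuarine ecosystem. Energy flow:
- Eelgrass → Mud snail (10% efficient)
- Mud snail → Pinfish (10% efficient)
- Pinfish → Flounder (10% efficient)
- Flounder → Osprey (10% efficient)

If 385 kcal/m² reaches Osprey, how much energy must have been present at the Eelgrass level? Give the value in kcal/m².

3850000 kcal/m²

Cumulative transfer efficiency: 0.1 × 0.1 × 0.1 × 0.1 = 0.0001
Eelgrass energy = 385 / 0.0001 = 3850000 kcal/m²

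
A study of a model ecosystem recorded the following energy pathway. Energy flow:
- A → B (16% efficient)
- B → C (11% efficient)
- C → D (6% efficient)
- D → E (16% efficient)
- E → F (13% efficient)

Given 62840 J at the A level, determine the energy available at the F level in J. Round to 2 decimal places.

B: 62840 × 0.16 = 10054.4 J
C: 10054.4 × 0.11 = 1105.984 J
D: 1105.984 × 0.06 = 66.35904 J
E: 66.35904 × 0.16 = 10.6174464 J
F: 10.6174464 × 0.13 = 1.380268032 J

1.38 J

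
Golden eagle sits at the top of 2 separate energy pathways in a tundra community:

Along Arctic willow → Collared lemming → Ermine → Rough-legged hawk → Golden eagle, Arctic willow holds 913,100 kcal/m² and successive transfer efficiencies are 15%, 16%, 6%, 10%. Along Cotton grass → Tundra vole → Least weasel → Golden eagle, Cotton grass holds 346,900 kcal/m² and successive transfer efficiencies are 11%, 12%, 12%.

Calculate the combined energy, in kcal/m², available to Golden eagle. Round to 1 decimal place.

681.0 kcal/m²

Via Arctic willow: 913100 × 0.15 × 0.16 × 0.06 × 0.1 = 131.4864 kcal/m²
Via Cotton grass: 346900 × 0.11 × 0.12 × 0.12 = 549.4896 kcal/m²
Total at Golden eagle: 131.4864 + 549.4896 = 680.976 kcal/m²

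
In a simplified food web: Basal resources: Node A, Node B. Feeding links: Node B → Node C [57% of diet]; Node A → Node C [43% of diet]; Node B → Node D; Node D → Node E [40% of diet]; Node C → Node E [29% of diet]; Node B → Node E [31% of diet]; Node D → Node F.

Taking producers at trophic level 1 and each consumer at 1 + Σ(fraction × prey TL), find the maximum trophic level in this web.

Node C: 1 + (0.57×1 + 0.43×1) = 2
Node D: 1 + 1 = 2
Node E: 1 + (0.4×2 + 0.29×2 + 0.31×1) = 2.69
Node F: 1 + 2 = 3

3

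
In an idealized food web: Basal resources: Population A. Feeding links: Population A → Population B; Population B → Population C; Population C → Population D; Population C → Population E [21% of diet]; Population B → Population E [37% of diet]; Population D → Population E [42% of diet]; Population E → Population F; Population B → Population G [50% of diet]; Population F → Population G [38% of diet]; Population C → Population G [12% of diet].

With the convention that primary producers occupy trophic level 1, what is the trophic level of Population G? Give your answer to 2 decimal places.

4.28

Population B: 1 + 1 = 2
Population C: 1 + 2 = 3
Population D: 1 + 3 = 4
Population E: 1 + (0.21×3 + 0.37×2 + 0.42×4) = 4.05
Population F: 1 + 4.05 = 5.05
Population G: 1 + (0.5×2 + 0.38×5.05 + 0.12×3) = 4.279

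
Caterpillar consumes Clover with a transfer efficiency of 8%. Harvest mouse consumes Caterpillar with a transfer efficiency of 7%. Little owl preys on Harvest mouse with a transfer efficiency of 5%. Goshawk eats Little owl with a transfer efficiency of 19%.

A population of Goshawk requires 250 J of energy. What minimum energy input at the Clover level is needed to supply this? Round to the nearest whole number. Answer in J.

4699248 J

Cumulative transfer efficiency: 0.08 × 0.07 × 0.05 × 0.19 = 0.0000532
Clover energy = 250 / 0.0000532 = 4699248 J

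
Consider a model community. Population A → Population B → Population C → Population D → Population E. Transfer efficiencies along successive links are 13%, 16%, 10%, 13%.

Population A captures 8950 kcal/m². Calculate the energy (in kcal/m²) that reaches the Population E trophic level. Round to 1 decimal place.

2.4 kcal/m²

Population B: 8950 × 0.13 = 1163.5 kcal/m²
Population C: 1163.5 × 0.16 = 186.16 kcal/m²
Population D: 186.16 × 0.1 = 18.616 kcal/m²
Population E: 18.616 × 0.13 = 2.42008 kcal/m²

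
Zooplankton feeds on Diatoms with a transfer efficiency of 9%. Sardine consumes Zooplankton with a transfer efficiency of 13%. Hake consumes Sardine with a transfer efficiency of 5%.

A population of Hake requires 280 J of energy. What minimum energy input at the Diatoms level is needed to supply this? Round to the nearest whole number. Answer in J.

Cumulative transfer efficiency: 0.09 × 0.13 × 0.05 = 0.000585
Diatoms energy = 280 / 0.000585 = 478632 J

478632 J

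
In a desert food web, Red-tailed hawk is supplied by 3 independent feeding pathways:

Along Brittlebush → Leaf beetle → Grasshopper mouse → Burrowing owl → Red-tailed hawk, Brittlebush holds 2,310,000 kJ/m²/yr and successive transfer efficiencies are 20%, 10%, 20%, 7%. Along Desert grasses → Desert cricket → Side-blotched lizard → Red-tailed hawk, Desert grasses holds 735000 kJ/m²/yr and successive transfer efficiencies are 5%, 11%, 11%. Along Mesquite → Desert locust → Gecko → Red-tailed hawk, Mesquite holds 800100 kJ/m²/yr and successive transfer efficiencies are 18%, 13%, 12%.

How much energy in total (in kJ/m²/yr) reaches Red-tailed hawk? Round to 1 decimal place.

Via Brittlebush: 2310000 × 0.2 × 0.1 × 0.2 × 0.07 = 646.8 kJ/m²/yr
Via Desert grasses: 735000 × 0.05 × 0.11 × 0.11 = 444.675 kJ/m²/yr
Via Mesquite: 800100 × 0.18 × 0.13 × 0.12 = 2246.6808 kJ/m²/yr
Total at Red-tailed hawk: 646.8 + 444.675 + 2246.6808 = 3338.1558 kJ/m²/yr

3338.2 kJ/m²/yr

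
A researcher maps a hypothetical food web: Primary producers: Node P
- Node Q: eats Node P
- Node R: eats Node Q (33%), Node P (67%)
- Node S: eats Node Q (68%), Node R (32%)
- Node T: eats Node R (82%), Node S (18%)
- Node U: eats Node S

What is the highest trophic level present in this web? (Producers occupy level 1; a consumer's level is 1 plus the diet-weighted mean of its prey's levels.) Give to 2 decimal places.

4.11

Node Q: 1 + 1 = 2
Node R: 1 + (0.33×2 + 0.67×1) = 2.33
Node S: 1 + (0.68×2 + 0.32×2.33) = 3.1056
Node T: 1 + (0.82×2.33 + 0.18×3.1056) = 3.469608
Node U: 1 + 3.1056 = 4.1056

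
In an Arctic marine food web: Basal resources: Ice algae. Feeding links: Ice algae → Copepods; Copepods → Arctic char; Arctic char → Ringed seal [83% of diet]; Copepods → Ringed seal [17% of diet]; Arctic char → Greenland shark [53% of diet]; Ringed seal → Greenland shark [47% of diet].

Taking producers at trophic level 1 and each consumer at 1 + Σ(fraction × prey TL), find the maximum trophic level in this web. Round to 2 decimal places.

Copepods: 1 + 1 = 2
Arctic char: 1 + 2 = 3
Ringed seal: 1 + (0.83×3 + 0.17×2) = 3.83
Greenland shark: 1 + (0.53×3 + 0.47×3.83) = 4.3901

4.39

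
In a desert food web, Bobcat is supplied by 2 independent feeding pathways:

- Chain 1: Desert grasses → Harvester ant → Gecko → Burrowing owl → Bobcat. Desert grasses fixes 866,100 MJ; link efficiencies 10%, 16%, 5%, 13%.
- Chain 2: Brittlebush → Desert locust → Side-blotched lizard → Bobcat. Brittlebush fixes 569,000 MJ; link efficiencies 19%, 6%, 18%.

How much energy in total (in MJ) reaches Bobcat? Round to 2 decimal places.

1257.66 MJ

Chain 1: 866100 × 0.1 × 0.16 × 0.05 × 0.13 = 90.0744 MJ
Chain 2: 569000 × 0.19 × 0.06 × 0.18 = 1167.588 MJ
Total at Bobcat: 90.0744 + 1167.588 = 1257.6624 MJ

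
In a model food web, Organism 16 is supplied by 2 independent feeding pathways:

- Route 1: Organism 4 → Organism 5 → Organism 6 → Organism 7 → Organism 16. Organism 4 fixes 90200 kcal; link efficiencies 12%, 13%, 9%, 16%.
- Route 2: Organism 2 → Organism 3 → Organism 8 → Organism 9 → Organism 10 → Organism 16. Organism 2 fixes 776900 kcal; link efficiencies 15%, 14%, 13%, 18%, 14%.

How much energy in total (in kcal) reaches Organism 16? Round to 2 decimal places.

Route 1: 90200 × 0.12 × 0.13 × 0.09 × 0.16 = 20.262528 kcal
Route 2: 776900 × 0.15 × 0.14 × 0.13 × 0.18 × 0.14 = 53.4476124 kcal
Total at Organism 16: 20.262528 + 53.4476124 = 73.7101404 kcal

73.71 kcal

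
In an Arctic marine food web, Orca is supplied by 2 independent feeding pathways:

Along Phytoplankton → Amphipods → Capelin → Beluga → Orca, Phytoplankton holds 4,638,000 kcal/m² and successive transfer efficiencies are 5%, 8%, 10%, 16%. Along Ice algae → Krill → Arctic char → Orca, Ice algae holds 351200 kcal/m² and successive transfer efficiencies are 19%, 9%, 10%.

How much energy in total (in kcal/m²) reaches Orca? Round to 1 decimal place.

Via Phytoplankton: 4638000 × 0.05 × 0.08 × 0.1 × 0.16 = 296.832 kcal/m²
Via Ice algae: 351200 × 0.19 × 0.09 × 0.1 = 600.552 kcal/m²
Total at Orca: 296.832 + 600.552 = 897.384 kcal/m²

897.4 kcal/m²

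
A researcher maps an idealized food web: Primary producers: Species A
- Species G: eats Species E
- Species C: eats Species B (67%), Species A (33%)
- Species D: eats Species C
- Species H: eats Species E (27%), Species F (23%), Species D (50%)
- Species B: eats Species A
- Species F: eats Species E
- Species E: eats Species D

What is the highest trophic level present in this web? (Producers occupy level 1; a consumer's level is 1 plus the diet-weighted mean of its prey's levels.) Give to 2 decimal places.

Species B: 1 + 1 = 2
Species C: 1 + (0.67×2 + 0.33×1) = 2.67
Species D: 1 + 2.67 = 3.67
Species E: 1 + 3.67 = 4.67
Species F: 1 + 4.67 = 5.67
Species G: 1 + 4.67 = 5.67
Species H: 1 + (0.27×4.67 + 0.23×5.67 + 0.5×3.67) = 5.4

5.67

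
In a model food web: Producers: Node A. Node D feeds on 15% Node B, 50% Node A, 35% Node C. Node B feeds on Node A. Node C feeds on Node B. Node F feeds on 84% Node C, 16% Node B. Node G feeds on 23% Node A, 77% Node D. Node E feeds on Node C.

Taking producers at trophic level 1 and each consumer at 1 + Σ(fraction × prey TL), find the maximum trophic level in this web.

Node B: 1 + 1 = 2
Node C: 1 + 2 = 3
Node D: 1 + (0.15×2 + 0.5×1 + 0.35×3) = 2.85
Node E: 1 + 3 = 4
Node F: 1 + (0.84×3 + 0.16×2) = 3.84
Node G: 1 + (0.23×1 + 0.77×2.85) = 3.4245

4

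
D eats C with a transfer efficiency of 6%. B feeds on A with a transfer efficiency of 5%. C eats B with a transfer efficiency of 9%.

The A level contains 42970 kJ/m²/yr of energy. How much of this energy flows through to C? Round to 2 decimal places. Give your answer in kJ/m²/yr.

193.37 kJ/m²/yr

B: 42970 × 0.05 = 2148.5 kJ/m²/yr
C: 2148.5 × 0.09 = 193.365 kJ/m²/yr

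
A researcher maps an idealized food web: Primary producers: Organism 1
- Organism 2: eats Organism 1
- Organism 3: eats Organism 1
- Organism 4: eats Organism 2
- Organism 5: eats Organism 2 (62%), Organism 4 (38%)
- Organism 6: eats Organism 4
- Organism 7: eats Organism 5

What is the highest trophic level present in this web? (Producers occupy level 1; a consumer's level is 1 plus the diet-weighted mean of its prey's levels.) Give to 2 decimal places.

Organism 2: 1 + 1 = 2
Organism 3: 1 + 1 = 2
Organism 4: 1 + 2 = 3
Organism 5: 1 + (0.62×2 + 0.38×3) = 3.38
Organism 6: 1 + 3 = 4
Organism 7: 1 + 3.38 = 4.38

4.38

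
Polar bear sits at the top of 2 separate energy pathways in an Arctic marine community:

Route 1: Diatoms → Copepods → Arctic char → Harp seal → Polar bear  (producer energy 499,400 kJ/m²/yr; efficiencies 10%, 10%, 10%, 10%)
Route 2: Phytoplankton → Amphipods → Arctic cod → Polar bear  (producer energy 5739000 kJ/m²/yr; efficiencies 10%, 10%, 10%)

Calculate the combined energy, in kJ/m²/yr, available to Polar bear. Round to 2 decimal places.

5788.94 kJ/m²/yr

Route 1: 499400 × 0.1 × 0.1 × 0.1 × 0.1 = 49.94 kJ/m²/yr
Route 2: 5739000 × 0.1 × 0.1 × 0.1 = 5739 kJ/m²/yr
Total at Polar bear: 49.94 + 5739 = 5788.94 kJ/m²/yr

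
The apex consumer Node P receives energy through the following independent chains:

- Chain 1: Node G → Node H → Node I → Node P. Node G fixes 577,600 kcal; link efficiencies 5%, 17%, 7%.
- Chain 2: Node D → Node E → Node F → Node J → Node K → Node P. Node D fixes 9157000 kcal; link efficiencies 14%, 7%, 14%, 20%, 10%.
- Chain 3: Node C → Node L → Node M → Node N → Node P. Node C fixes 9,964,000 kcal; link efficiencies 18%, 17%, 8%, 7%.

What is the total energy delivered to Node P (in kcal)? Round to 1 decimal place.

2302.4 kcal

Chain 1: 577600 × 0.05 × 0.17 × 0.07 = 343.672 kcal
Chain 2: 9157000 × 0.14 × 0.07 × 0.14 × 0.2 × 0.1 = 251.26808 kcal
Chain 3: 9964000 × 0.18 × 0.17 × 0.08 × 0.07 = 1707.43104 kcal
Total at Node P: 343.672 + 251.26808 + 1707.43104 = 2302.37112 kcal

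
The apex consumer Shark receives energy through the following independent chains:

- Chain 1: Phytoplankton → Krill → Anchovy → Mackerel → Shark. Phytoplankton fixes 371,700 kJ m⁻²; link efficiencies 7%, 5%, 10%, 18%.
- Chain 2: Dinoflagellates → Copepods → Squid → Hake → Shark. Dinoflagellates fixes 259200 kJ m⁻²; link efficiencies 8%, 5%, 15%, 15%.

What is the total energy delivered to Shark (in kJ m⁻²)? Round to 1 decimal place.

Chain 1: 371700 × 0.07 × 0.05 × 0.1 × 0.18 = 23.4171 kJ m⁻²
Chain 2: 259200 × 0.08 × 0.05 × 0.15 × 0.15 = 23.328 kJ m⁻²
Total at Shark: 23.4171 + 23.328 = 46.7451 kJ m⁻²

46.7 kJ m⁻²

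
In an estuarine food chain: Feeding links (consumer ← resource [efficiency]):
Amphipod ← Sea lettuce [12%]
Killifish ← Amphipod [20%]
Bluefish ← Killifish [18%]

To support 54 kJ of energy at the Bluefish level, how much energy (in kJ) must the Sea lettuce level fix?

12500 kJ

Cumulative transfer efficiency: 0.12 × 0.2 × 0.18 = 0.00432
Sea lettuce energy = 54 / 0.00432 = 12500 kJ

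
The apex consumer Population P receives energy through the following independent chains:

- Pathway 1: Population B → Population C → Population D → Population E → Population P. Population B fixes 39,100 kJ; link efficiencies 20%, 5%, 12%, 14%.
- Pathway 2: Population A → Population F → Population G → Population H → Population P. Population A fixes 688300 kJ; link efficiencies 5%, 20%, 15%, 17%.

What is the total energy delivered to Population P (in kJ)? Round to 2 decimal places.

182.09 kJ

Pathway 1: 39100 × 0.2 × 0.05 × 0.12 × 0.14 = 6.5688 kJ
Pathway 2: 688300 × 0.05 × 0.2 × 0.15 × 0.17 = 175.5165 kJ
Total at Population P: 6.5688 + 175.5165 = 182.0853 kJ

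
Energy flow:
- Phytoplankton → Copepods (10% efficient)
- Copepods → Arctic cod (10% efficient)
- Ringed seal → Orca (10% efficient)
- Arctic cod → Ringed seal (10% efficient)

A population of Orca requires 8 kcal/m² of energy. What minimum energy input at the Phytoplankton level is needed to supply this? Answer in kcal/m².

80000 kcal/m²

Cumulative transfer efficiency: 0.1 × 0.1 × 0.1 × 0.1 = 0.0001
Phytoplankton energy = 8 / 0.0001 = 80000 kcal/m²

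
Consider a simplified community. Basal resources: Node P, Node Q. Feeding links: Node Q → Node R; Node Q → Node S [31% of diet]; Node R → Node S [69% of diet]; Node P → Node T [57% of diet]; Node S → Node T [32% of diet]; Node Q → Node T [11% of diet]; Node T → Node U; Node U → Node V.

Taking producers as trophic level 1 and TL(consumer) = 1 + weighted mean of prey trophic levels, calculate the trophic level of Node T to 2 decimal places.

Node R: 1 + 1 = 2
Node S: 1 + (0.31×1 + 0.69×2) = 2.69
Node T: 1 + (0.57×1 + 0.32×2.69 + 0.11×1) = 2.5408
Node U: 1 + 2.5408 = 3.5408
Node V: 1 + 3.5408 = 4.5408

2.54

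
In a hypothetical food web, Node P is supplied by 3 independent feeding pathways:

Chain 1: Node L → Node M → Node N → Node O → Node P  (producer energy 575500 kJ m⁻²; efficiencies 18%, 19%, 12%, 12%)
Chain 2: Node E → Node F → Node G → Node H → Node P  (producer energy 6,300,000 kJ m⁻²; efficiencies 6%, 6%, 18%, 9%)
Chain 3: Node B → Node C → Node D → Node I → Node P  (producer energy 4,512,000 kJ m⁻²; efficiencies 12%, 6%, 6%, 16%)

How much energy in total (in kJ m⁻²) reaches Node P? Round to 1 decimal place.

Chain 1: 575500 × 0.18 × 0.19 × 0.12 × 0.12 = 283.42224 kJ m⁻²
Chain 2: 6300000 × 0.06 × 0.06 × 0.18 × 0.09 = 367.416 kJ m⁻²
Chain 3: 4512000 × 0.12 × 0.06 × 0.06 × 0.16 = 311.86944 kJ m⁻²
Total at Node P: 283.42224 + 367.416 + 311.86944 = 962.70768 kJ m⁻²

962.7 kJ m⁻²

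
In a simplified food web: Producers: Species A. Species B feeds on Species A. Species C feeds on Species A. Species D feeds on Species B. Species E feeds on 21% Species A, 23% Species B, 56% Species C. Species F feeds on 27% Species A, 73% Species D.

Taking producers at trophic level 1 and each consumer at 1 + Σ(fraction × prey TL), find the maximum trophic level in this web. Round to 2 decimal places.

3.46

Species B: 1 + 1 = 2
Species C: 1 + 1 = 2
Species D: 1 + 2 = 3
Species E: 1 + (0.21×1 + 0.23×2 + 0.56×2) = 2.79
Species F: 1 + (0.27×1 + 0.73×3) = 3.46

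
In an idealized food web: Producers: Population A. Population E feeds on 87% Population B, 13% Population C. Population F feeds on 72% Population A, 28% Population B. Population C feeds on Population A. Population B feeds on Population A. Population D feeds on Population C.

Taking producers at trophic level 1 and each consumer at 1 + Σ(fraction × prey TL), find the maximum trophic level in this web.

3

Population B: 1 + 1 = 2
Population C: 1 + 1 = 2
Population D: 1 + 2 = 3
Population E: 1 + (0.87×2 + 0.13×2) = 3
Population F: 1 + (0.72×1 + 0.28×2) = 2.28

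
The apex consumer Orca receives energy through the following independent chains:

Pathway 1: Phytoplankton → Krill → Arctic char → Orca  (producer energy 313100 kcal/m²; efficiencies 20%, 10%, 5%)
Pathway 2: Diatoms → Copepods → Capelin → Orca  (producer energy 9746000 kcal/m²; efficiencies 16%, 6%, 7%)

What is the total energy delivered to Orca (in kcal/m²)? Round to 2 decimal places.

6862.41 kcal/m²

Pathway 1: 313100 × 0.2 × 0.1 × 0.05 = 313.1 kcal/m²
Pathway 2: 9746000 × 0.16 × 0.06 × 0.07 = 6549.312 kcal/m²
Total at Orca: 313.1 + 6549.312 = 6862.412 kcal/m²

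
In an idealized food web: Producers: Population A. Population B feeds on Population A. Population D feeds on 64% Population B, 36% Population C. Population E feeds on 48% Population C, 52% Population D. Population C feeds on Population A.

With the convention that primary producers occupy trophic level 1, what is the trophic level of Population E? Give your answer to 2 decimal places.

Population B: 1 + 1 = 2
Population C: 1 + 1 = 2
Population D: 1 + (0.64×2 + 0.36×2) = 3
Population E: 1 + (0.48×2 + 0.52×3) = 3.52

3.52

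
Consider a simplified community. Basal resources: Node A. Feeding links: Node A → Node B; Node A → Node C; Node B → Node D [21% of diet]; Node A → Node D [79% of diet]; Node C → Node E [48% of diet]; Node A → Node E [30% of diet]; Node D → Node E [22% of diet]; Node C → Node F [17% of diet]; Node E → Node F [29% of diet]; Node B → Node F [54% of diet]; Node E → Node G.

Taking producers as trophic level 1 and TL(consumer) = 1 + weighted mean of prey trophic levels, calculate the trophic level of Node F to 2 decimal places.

Node B: 1 + 1 = 2
Node C: 1 + 1 = 2
Node D: 1 + (0.21×2 + 0.79×1) = 2.21
Node E: 1 + (0.48×2 + 0.3×1 + 0.22×2.21) = 2.7462
Node F: 1 + (0.17×2 + 0.29×2.7462 + 0.54×2) = 3.216398
Node G: 1 + 2.7462 = 3.7462

3.22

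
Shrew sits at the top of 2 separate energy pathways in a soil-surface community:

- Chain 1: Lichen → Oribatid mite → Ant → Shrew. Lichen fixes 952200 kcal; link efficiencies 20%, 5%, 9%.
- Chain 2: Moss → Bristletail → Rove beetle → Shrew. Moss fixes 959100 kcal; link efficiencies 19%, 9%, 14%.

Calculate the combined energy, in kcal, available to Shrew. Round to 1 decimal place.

3153.1 kcal

Chain 1: 952200 × 0.2 × 0.05 × 0.09 = 856.98 kcal
Chain 2: 959100 × 0.19 × 0.09 × 0.14 = 2296.0854 kcal
Total at Shrew: 856.98 + 2296.0854 = 3153.0654 kcal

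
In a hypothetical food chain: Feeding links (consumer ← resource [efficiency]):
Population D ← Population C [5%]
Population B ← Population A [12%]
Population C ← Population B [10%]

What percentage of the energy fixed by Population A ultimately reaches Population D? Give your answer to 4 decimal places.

0.0600%

Product of link efficiencies: 0.12 × 0.1 × 0.05 = 0.0006
As a percentage: 0.0006 × 100 = 0.0600%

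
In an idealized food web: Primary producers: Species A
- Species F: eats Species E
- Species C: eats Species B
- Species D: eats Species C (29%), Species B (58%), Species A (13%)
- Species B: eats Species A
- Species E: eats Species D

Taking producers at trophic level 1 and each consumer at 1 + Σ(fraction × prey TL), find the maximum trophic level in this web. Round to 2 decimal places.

Species B: 1 + 1 = 2
Species C: 1 + 2 = 3
Species D: 1 + (0.29×3 + 0.58×2 + 0.13×1) = 3.16
Species E: 1 + 3.16 = 4.16
Species F: 1 + 4.16 = 5.16

5.16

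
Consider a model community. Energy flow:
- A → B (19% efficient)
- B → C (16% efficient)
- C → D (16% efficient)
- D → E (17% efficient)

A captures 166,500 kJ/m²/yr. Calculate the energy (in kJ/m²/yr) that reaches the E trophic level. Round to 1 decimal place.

137.7 kJ/m²/yr

B: 166500 × 0.19 = 31635 kJ/m²/yr
C: 31635 × 0.16 = 5061.6 kJ/m²/yr
D: 5061.6 × 0.16 = 809.856 kJ/m²/yr
E: 809.856 × 0.17 = 137.67552 kJ/m²/yr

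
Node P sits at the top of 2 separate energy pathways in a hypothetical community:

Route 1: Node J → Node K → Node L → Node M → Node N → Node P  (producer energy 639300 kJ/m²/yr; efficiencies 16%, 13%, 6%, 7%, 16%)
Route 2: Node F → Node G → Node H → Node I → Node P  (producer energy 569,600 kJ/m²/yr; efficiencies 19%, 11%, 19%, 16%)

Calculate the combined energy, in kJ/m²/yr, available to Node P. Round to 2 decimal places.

Route 1: 639300 × 0.16 × 0.13 × 0.06 × 0.07 × 0.16 = 8.93587968 kJ/m²/yr
Route 2: 569600 × 0.19 × 0.11 × 0.19 × 0.16 = 361.901056 kJ/m²/yr
Total at Node P: 8.93587968 + 361.901056 = 370.83693568 kJ/m²/yr

370.84 kJ/m²/yr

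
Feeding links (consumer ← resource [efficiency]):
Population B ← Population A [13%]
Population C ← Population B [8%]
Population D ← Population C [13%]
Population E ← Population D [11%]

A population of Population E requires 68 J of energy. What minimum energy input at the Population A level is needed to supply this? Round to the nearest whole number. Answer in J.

Cumulative transfer efficiency: 0.13 × 0.08 × 0.13 × 0.11 = 0.00014872
Population A energy = 68 / 0.00014872 = 457235 J

457235 J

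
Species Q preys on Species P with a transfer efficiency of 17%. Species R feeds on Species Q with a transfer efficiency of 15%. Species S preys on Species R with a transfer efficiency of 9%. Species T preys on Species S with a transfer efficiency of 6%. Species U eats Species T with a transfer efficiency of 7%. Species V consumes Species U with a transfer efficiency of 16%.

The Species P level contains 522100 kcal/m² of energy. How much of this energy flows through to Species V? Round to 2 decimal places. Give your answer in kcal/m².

Species Q: 522100 × 0.17 = 88757 kcal/m²
Species R: 88757 × 0.15 = 13313.55 kcal/m²
Species S: 13313.55 × 0.09 = 1198.2195 kcal/m²
Species T: 1198.2195 × 0.06 = 71.89317 kcal/m²
Species U: 71.89317 × 0.07 = 5.0325219 kcal/m²
Species V: 5.0325219 × 0.16 = 0.805203504 kcal/m²

0.81 kcal/m²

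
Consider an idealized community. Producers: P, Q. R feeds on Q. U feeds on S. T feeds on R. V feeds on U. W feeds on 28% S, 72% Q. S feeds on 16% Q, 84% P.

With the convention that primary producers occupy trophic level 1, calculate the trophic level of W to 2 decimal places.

2.28

R: 1 + 1 = 2
S: 1 + (0.16×1 + 0.84×1) = 2
T: 1 + 2 = 3
U: 1 + 2 = 3
V: 1 + 3 = 4
W: 1 + (0.28×2 + 0.72×1) = 2.28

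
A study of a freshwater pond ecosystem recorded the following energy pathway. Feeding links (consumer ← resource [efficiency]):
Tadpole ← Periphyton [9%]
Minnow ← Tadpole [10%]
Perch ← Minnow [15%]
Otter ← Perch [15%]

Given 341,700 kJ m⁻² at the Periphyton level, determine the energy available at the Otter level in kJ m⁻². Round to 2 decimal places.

69.19 kJ m⁻²

Tadpole: 341700 × 0.09 = 30753 kJ m⁻²
Minnow: 30753 × 0.1 = 3075.3 kJ m⁻²
Perch: 3075.3 × 0.15 = 461.295 kJ m⁻²
Otter: 461.295 × 0.15 = 69.19425 kJ m⁻²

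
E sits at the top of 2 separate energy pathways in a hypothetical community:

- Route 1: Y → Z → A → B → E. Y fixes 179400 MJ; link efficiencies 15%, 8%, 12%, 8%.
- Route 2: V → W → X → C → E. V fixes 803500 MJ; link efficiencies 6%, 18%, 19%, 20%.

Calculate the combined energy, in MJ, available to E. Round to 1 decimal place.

350.4 MJ

Route 1: 179400 × 0.15 × 0.08 × 0.12 × 0.08 = 20.66688 MJ
Route 2: 803500 × 0.06 × 0.18 × 0.19 × 0.2 = 329.7564 MJ
Total at E: 20.66688 + 329.7564 = 350.42328 MJ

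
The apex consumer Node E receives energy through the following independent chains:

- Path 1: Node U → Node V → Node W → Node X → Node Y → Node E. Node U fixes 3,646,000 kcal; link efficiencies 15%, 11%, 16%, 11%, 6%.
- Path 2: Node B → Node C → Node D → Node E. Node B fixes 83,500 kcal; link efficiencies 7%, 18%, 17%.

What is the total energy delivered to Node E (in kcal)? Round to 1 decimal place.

Path 1: 3646000 × 0.15 × 0.11 × 0.16 × 0.11 × 0.06 = 63.527904 kcal
Path 2: 83500 × 0.07 × 0.18 × 0.17 = 178.857 kcal
Total at Node E: 63.527904 + 178.857 = 242.384904 kcal

242.4 kcal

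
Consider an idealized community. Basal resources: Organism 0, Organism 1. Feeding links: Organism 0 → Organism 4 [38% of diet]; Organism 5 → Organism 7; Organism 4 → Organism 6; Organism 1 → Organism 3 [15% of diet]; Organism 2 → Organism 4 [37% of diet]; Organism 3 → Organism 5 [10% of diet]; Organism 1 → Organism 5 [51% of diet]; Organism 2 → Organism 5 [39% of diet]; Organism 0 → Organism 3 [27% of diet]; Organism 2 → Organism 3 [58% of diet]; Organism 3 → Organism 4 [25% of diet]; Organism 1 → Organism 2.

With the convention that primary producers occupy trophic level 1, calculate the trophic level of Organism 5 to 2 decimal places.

Organism 2: 1 + 1 = 2
Organism 3: 1 + (0.27×1 + 0.58×2 + 0.15×1) = 2.58
Organism 4: 1 + (0.38×1 + 0.37×2 + 0.25×2.58) = 2.765
Organism 5: 1 + (0.51×1 + 0.1×2.58 + 0.39×2) = 2.548
Organism 6: 1 + 2.765 = 3.765
Organism 7: 1 + 2.548 = 3.548

2.55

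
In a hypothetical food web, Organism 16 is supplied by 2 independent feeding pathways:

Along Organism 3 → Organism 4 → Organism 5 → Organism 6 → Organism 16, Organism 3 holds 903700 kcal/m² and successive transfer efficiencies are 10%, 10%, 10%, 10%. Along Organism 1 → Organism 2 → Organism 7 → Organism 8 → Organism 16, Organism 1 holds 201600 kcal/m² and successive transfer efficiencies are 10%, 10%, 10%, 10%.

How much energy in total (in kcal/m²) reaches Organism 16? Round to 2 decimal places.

Via Organism 3: 903700 × 0.1 × 0.1 × 0.1 × 0.1 = 90.37 kcal/m²
Via Organism 1: 201600 × 0.1 × 0.1 × 0.1 × 0.1 = 20.16 kcal/m²
Total at Organism 16: 90.37 + 20.16 = 110.53 kcal/m²

110.53 kcal/m²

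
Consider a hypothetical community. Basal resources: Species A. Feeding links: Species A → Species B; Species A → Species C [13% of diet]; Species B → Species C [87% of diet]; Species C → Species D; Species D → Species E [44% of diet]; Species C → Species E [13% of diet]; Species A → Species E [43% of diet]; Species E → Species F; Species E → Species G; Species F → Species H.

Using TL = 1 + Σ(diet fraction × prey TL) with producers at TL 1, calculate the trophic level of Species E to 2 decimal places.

3.51

Species B: 1 + 1 = 2
Species C: 1 + (0.13×1 + 0.87×2) = 2.87
Species D: 1 + 2.87 = 3.87
Species E: 1 + (0.44×3.87 + 0.13×2.87 + 0.43×1) = 3.5059
Species F: 1 + 3.5059 = 4.5059
Species G: 1 + 3.5059 = 4.5059
Species H: 1 + 4.5059 = 5.5059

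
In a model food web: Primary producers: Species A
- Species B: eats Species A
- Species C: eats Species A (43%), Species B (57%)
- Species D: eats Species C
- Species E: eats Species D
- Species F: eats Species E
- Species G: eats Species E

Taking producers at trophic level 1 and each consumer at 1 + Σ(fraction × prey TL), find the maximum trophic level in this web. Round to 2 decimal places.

5.57

Species B: 1 + 1 = 2
Species C: 1 + (0.43×1 + 0.57×2) = 2.57
Species D: 1 + 2.57 = 3.57
Species E: 1 + 3.57 = 4.57
Species F: 1 + 4.57 = 5.57
Species G: 1 + 4.57 = 5.57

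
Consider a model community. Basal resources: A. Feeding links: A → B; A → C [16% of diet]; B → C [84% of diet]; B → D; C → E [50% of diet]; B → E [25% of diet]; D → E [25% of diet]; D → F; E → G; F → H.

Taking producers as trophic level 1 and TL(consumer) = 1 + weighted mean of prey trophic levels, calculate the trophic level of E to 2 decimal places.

3.67

B: 1 + 1 = 2
C: 1 + (0.16×1 + 0.84×2) = 2.84
D: 1 + 2 = 3
E: 1 + (0.5×2.84 + 0.25×2 + 0.25×3) = 3.67
F: 1 + 3 = 4
G: 1 + 3.67 = 4.67
H: 1 + 4 = 5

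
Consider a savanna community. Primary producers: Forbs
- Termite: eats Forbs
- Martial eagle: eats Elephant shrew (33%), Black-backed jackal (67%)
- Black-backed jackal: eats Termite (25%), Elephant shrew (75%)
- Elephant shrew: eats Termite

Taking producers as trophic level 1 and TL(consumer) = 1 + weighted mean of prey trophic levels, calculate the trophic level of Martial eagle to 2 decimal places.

Termite: 1 + 1 = 2
Elephant shrew: 1 + 2 = 3
Black-backed jackal: 1 + (0.25×2 + 0.75×3) = 3.75
Martial eagle: 1 + (0.33×3 + 0.67×3.75) = 4.5025

4.50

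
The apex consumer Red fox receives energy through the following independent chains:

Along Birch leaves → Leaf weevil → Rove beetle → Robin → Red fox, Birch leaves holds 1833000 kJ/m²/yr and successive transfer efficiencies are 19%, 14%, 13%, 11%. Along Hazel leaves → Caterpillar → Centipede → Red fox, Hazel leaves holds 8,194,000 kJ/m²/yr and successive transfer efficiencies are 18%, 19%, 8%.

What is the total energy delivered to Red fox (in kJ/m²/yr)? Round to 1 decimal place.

23116.0 kJ/m²/yr

Via Birch leaves: 1833000 × 0.19 × 0.14 × 0.13 × 0.11 = 697.23654 kJ/m²/yr
Via Hazel leaves: 8194000 × 0.18 × 0.19 × 0.08 = 22418.784 kJ/m²/yr
Total at Red fox: 697.23654 + 22418.784 = 23116.02054 kJ/m²/yr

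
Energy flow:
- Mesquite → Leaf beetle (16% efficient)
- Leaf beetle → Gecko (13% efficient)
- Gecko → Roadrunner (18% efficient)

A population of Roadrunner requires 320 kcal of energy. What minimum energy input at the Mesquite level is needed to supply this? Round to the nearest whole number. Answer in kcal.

85470 kcal

Cumulative transfer efficiency: 0.16 × 0.13 × 0.18 = 0.003744
Mesquite energy = 320 / 0.003744 = 85470 kcal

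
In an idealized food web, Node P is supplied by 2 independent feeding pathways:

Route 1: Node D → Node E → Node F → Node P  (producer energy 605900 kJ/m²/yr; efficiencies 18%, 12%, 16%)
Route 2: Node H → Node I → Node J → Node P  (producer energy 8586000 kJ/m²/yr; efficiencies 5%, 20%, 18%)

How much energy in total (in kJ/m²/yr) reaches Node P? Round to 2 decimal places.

17548.79 kJ/m²/yr

Route 1: 605900 × 0.18 × 0.12 × 0.16 = 2093.9904 kJ/m²/yr
Route 2: 8586000 × 0.05 × 0.2 × 0.18 = 15454.8 kJ/m²/yr
Total at Node P: 2093.9904 + 15454.8 = 17548.7904 kJ/m²/yr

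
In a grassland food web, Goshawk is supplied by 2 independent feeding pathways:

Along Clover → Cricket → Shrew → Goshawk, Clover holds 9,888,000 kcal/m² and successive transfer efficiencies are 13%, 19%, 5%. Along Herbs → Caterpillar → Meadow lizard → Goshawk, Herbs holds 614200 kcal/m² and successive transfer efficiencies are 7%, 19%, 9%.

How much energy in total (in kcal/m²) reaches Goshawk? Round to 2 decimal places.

12946.88 kcal/m²

Via Clover: 9888000 × 0.13 × 0.19 × 0.05 = 12211.68 kcal/m²
Via Herbs: 614200 × 0.07 × 0.19 × 0.09 = 735.1974 kcal/m²
Total at Goshawk: 12211.68 + 735.1974 = 12946.8774 kcal/m²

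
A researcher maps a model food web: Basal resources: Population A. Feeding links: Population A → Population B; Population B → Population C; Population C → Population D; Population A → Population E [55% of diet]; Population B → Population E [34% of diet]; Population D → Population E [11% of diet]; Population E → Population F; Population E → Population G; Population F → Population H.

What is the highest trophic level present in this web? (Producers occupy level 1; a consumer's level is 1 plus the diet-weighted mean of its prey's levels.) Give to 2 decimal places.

4.67

Population B: 1 + 1 = 2
Population C: 1 + 2 = 3
Population D: 1 + 3 = 4
Population E: 1 + (0.55×1 + 0.34×2 + 0.11×4) = 2.67
Population F: 1 + 2.67 = 3.67
Population G: 1 + 2.67 = 3.67
Population H: 1 + 3.67 = 4.67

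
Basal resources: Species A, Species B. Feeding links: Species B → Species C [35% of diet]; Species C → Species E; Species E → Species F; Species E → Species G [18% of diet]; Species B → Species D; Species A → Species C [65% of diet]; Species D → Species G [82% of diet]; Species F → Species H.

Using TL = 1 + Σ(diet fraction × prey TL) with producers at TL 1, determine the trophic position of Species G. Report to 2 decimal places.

Species C: 1 + (0.65×1 + 0.35×1) = 2
Species D: 1 + 1 = 2
Species E: 1 + 2 = 3
Species F: 1 + 3 = 4
Species G: 1 + (0.82×2 + 0.18×3) = 3.18
Species H: 1 + 4 = 5

3.18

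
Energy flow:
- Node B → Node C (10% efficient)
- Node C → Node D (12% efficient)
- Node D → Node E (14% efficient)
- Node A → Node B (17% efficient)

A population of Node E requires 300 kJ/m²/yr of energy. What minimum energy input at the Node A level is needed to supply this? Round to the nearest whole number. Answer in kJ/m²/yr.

Cumulative transfer efficiency: 0.17 × 0.1 × 0.12 × 0.14 = 0.0002856
Node A energy = 300 / 0.0002856 = 1050420 kJ/m²/yr

1050420 kJ/m²/yr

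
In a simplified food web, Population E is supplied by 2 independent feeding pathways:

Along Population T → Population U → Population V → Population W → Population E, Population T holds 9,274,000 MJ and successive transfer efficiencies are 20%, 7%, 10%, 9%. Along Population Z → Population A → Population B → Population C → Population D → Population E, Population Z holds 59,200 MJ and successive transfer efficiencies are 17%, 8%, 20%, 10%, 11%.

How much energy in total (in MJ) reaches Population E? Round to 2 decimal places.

1170.30 MJ

Via Population T: 9274000 × 0.2 × 0.07 × 0.1 × 0.09 = 1168.524 MJ
Via Population Z: 59200 × 0.17 × 0.08 × 0.2 × 0.1 × 0.11 = 1.771264 MJ
Total at Population E: 1168.524 + 1.771264 = 1170.295264 MJ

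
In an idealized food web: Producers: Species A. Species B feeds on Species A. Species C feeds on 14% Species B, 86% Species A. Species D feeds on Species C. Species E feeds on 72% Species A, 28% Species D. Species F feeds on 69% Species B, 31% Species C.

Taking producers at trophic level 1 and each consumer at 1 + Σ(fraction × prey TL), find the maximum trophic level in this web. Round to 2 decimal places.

Species B: 1 + 1 = 2
Species C: 1 + (0.14×2 + 0.86×1) = 2.14
Species D: 1 + 2.14 = 3.14
Species E: 1 + (0.72×1 + 0.28×3.14) = 2.5992
Species F: 1 + (0.69×2 + 0.31×2.14) = 3.0434

3.14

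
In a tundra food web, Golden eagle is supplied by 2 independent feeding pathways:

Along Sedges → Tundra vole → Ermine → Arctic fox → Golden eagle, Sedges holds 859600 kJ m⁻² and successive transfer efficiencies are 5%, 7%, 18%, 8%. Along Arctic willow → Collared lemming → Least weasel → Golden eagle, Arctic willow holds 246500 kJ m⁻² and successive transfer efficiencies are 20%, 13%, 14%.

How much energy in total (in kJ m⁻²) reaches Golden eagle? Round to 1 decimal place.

Via Sedges: 859600 × 0.05 × 0.07 × 0.18 × 0.08 = 43.32384 kJ m⁻²
Via Arctic willow: 246500 × 0.2 × 0.13 × 0.14 = 897.26 kJ m⁻²
Total at Golden eagle: 43.32384 + 897.26 = 940.58384 kJ m⁻²

940.6 kJ m⁻²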